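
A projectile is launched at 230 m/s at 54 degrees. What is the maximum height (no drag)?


H = (v0*sin(theta))^2 / (2g) = (230*sin(54°))^2 / (2*9.81) = 1765 m

1765 m


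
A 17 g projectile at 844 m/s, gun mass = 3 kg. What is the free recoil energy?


v_r = m_p*v_p/m_gun = 0.017*844/3 = 4.78267 m/s, E_r = 0.5*m_gun*v_r^2 = 0.5*3*4.78267^2 = 34.31 J

34.31 J


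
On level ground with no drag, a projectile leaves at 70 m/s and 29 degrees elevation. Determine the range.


R = v0^2 * sin(2*theta) / g = 70^2 * sin(2*29°) / 9.81 = 423.6 m

423.6 m


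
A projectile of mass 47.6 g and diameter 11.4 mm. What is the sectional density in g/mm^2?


SD = m/d^2 = 47.6/11.4^2 = 0.3663 g/mm^2

0.3663 g/mm^2


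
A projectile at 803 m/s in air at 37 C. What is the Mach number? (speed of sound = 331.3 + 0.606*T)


a = 331.3 + 0.606*(37) = 353.722 m/s
M = v/a = 803/353.722 = 2.27

2.27


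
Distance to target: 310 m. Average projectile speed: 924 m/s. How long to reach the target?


t = d/v = 310/924 = 0.3355 s

0.3355 s


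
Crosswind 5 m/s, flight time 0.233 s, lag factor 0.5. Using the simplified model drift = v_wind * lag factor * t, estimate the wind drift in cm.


drift = v_wind * lag * t = 5 * 0.5 * 0.233 = 0.5825 m ≈ 58.25 cm

58.25 cm


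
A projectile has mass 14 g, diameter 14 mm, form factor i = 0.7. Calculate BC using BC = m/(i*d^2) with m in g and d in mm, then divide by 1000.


BC = m/(i*d^2*1000) = 14/(0.7 * 14^2 * 1000) = 0.000102

0.000102


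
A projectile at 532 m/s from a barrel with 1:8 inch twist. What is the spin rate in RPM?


twist_m = 8*0.0254 = 0.2032 m
spin = v/twist = 532/0.2032 = 2618.11 rev/s
RPM = spin*60 = 2618.11*60 ≈ 157087 RPM

157087 RPM


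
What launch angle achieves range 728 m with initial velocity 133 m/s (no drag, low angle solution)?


sin(2*theta) = R*g/v0^2 = 728*9.81/133^2 = 0.403736, theta = arcsin(0.403736)/2 = 11.91°

11.91 degrees


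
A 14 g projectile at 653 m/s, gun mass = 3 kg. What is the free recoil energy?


v_r = m_p*v_p/m_gun = 0.014*653/3 = 3.04733 m/s, E_r = 0.5*m_gun*v_r^2 = 0.5*3*3.04733^2 = 13.93 J

13.93 J


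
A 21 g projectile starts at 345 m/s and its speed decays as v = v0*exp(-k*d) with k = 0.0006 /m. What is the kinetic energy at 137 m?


v = v0*exp(-k*d) = 345*exp(-0.0006*137) = 317.775 m/s
E = 0.5*m*v^2 = 0.5*0.021*317.775^2 = 1060 J

1060 J


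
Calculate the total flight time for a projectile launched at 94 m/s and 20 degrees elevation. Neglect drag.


T = 2*v0*sin(theta)/g = 2*94*sin(20°)/9.81 = 6.555 s

6.555 s


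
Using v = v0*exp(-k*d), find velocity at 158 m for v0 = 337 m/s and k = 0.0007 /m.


v = v0*exp(-k*d) = 337*exp(-0.0007*158) = 301.7 m/s

301.7 m/s


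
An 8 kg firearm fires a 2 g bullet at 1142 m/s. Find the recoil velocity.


v_recoil = m_p * v_p / m_gun = 0.002 * 1142 / 8 = 0.2855 m/s

0.2855 m/s


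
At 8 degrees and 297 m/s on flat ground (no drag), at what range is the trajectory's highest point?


R = v0^2*sin(2*theta)/g = 297^2*sin(2*8°)/9.81 = 2478.46 m
apex_dist = R/2 = 2478.46/2 = 1239 m

1239 m


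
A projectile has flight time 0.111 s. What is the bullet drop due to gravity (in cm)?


drop = 0.5*g*t^2 = 0.5*9.81*0.111^2 = 0.0604345 m ≈ 6.043 cm

6.043 cm


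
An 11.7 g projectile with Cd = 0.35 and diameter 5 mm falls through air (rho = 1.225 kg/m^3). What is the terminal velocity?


A = pi*(d/2)^2 = pi*(5/2000)^2 = 1.96350e-05 m^2
vt = sqrt(2mg/(Cd*rho*A)) = sqrt(2*0.0117*9.81/(0.35 * 1.225 * 1.96350e-05)) = 165.1 m/s

165.1 m/s


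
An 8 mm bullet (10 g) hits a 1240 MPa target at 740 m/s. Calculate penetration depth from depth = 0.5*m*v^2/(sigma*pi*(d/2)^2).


A = pi*(d/2)^2 = pi*(8/2)^2 = 50.2655 mm^2
E = 0.5*m*v^2 = 0.5*0.01*740^2 = 2738 J
depth = E/(sigma*A) = 2738 J / (1240 MPa * 50.2655 mm^2) = 2738/(1240 * 50.2655) m = 0.043928 m ≈ 43.93 mm

43.93 mm


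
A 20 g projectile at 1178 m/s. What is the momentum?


p = m*v = 0.02*1178 = 23.56 kg·m/s

23.56 kg·m/s


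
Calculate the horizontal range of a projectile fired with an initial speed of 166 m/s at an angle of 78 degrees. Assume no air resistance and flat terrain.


R = v0^2 * sin(2*theta) / g = 166^2 * sin(2*78°) / 9.81 = 1143 m

1143 m


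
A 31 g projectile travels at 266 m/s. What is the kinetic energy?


E = 0.5*m*v^2 = 0.5*0.031*266^2 = 1097 J

1097 J


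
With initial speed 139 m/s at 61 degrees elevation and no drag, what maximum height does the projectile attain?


H = (v0*sin(theta))^2 / (2g) = (139*sin(61°))^2 / (2*9.81) = 753.3 m

753.3 m


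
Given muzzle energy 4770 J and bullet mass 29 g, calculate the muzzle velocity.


v = sqrt(2*E/m) = sqrt(2*4770/0.029) = 573.6 m/s

573.6 m/s


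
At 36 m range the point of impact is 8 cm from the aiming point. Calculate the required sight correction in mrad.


1 mrad subtends 1 cm per 10 m of range, so adj = error_cm / (dist_m / 10) = 8 / (36/10) = 2.222 mrad

2.222 mrad


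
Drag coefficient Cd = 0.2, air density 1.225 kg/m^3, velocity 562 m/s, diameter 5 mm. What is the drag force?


A = pi*(d/2)^2 = pi*(5/2000)^2 = 1.96350e-05 m^2
Fd = 0.5*Cd*rho*A*v^2 = 0.5*0.2*1.225*1.96350e-05*562^2 = 0.7597 N

0.7597 N


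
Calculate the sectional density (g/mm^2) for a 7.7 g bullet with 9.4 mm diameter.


SD = m/d^2 = 7.7/9.4^2 = 0.08714 g/mm^2

0.08714 g/mm^2


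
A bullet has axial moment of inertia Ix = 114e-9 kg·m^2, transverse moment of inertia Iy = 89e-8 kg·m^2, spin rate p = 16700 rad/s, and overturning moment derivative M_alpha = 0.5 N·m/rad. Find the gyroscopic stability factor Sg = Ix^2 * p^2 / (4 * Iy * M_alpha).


Sg = Ix^2 * p^2 / (4 * Iy * M_alpha) = (114e-9)^2 * 16700^2 / (4 * 89e-8 * 0.5) = 2.036

2.036


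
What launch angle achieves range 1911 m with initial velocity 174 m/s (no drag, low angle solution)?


sin(2*theta) = R*g/v0^2 = 1911*9.81/174^2 = 0.6192, theta = arcsin(0.6192)/2 = 19.13°

19.13 degrees


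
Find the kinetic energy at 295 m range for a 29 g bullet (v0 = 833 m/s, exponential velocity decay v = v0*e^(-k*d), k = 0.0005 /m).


v = v0*exp(-k*d) = 833*exp(-0.0005*295) = 718.764 m/s
E = 0.5*m*v^2 = 0.5*0.029*718.764^2 = 7491 J

7491 J


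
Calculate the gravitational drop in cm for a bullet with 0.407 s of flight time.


drop = 0.5*g*t^2 = 0.5*9.81*0.407^2 = 0.812508 m ≈ 81.25 cm

81.25 cm


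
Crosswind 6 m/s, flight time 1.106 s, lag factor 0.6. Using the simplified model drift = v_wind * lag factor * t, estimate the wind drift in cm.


drift = v_wind * lag * t = 6 * 0.6 * 1.106 = 3.9816 m ≈ 398.2 cm

398.2 cm


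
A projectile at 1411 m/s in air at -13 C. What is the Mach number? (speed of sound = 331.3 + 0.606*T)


a = 331.3 + 0.606*(-13) = 323.422 m/s
M = v/a = 1411/323.422 = 4.363

4.363


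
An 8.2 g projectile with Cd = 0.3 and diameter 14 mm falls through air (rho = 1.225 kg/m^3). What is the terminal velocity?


A = pi*(d/2)^2 = pi*(14/2000)^2 = 1.53938e-04 m^2
vt = sqrt(2mg/(Cd*rho*A)) = sqrt(2*0.0082*9.81/(0.3 * 1.225 * 1.53938e-04)) = 53.33 m/s

53.33 m/s


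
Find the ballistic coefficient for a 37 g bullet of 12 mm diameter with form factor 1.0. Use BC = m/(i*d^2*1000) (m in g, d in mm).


BC = m/(i*d^2*1000) = 37/(1.0 * 12^2 * 1000) = 0.0002569

0.0002569


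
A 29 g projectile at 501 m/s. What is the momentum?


p = m*v = 0.029*501 = 14.53 kg·m/s

14.53 kg·m/s


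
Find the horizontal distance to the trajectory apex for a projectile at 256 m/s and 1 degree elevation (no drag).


R = v0^2*sin(2*theta)/g = 256^2*sin(2*1°)/9.81 = 233.147 m
apex_dist = R/2 = 233.147/2 = 116.6 m

116.6 m


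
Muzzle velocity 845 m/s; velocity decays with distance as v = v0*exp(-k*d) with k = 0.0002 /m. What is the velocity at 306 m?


v = v0*exp(-k*d) = 845*exp(-0.0002*306) = 794.8 m/s

794.8 m/s


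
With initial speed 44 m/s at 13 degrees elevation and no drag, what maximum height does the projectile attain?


H = (v0*sin(theta))^2 / (2g) = (44*sin(13°))^2 / (2*9.81) = 4.993 m

4.993 m


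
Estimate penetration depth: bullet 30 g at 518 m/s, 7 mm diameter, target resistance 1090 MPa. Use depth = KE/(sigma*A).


A = pi*(d/2)^2 = pi*(7/2)^2 = 38.4845 mm^2
E = 0.5*m*v^2 = 0.5*0.03*518^2 = 4024.86 J
depth = E/(sigma*A) = 4024.86 J / (1090 MPa * 38.4845 mm^2) = 4024.86/(1090 * 38.4845) m = 0.0959485 m ≈ 95.95 mm

95.95 mm


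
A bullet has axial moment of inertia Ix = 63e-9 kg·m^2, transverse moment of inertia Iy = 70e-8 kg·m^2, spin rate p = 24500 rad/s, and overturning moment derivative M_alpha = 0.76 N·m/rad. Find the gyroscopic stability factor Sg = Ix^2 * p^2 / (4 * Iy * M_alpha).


Sg = Ix^2 * p^2 / (4 * Iy * M_alpha) = (63e-9)^2 * 24500^2 / (4 * 70e-8 * 0.76) = 1.12

1.12


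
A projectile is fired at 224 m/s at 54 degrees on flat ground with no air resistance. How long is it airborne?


T = 2*v0*sin(theta)/g = 2*224*sin(54°)/9.81 = 36.95 s

36.95 s


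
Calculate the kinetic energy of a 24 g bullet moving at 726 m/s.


E = 0.5*m*v^2 = 0.5*0.024*726^2 = 6325 J

6325 J


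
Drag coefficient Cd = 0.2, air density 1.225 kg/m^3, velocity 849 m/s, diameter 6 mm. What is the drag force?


A = pi*(d/2)^2 = pi*(6/2000)^2 = 2.82743e-05 m^2
Fd = 0.5*Cd*rho*A*v^2 = 0.5*0.2*1.225*2.82743e-05*849^2 = 2.497 N

2.497 N


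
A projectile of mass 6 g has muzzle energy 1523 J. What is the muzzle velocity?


v = sqrt(2*E/m) = sqrt(2*1523/0.006) = 712.5 m/s

712.5 m/s


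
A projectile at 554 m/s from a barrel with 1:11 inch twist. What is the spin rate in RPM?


twist_m = 11*0.0254 = 0.2794 m
spin = v/twist = 554/0.2794 = 1982.82 rev/s
RPM = spin*60 = 1982.82*60 ≈ 118969 RPM

118969 RPM


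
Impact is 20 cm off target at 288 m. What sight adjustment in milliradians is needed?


1 mrad subtends 1 cm per 10 m of range, so adj = error_cm / (dist_m / 10) = 20 / (288/10) = 0.6944 mrad

0.6944 mrad


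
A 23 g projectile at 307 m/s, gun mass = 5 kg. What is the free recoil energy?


v_r = m_p*v_p/m_gun = 0.023*307/5 = 1.4122 m/s, E_r = 0.5*m_gun*v_r^2 = 0.5*5*1.4122^2 = 4.986 J

4.986 J


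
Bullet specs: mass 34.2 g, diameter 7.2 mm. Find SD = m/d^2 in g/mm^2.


SD = m/d^2 = 34.2/7.2^2 = 0.6597 g/mm^2

0.6597 g/mm^2


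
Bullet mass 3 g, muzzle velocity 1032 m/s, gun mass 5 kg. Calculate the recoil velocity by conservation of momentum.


v_recoil = m_p * v_p / m_gun = 0.003 * 1032 / 5 = 0.6192 m/s

0.6192 m/s


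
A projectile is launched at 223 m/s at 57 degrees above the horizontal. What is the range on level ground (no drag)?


R = v0^2 * sin(2*theta) / g = 223^2 * sin(2*57°) / 9.81 = 4631 m

4631 m


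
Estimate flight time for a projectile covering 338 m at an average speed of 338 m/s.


t = d/v = 338/338 = 1 s

1 s


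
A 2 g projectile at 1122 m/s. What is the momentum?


p = m*v = 0.002*1122 = 2.244 kg·m/s

2.244 kg·m/s


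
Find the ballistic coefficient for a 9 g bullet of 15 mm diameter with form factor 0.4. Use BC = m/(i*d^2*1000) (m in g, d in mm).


BC = m/(i*d^2*1000) = 9/(0.4 * 15^2 * 1000) = 0.0001

0.0001


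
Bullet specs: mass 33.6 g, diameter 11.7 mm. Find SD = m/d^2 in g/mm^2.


SD = m/d^2 = 33.6/11.7^2 = 0.2455 g/mm^2

0.2455 g/mm^2


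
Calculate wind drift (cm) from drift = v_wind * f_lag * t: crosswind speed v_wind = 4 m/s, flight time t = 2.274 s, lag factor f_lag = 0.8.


drift = v_wind * lag * t = 4 * 0.8 * 2.274 = 7.2768 m ≈ 727.7 cm

727.7 cm


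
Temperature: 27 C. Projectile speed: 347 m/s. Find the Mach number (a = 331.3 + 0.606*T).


a = 331.3 + 0.606*(27) = 347.662 m/s
M = v/a = 347/347.662 = 0.9981

0.9981


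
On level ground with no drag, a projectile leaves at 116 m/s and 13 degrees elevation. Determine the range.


R = v0^2 * sin(2*theta) / g = 116^2 * sin(2*13°) / 9.81 = 601.3 m

601.3 m


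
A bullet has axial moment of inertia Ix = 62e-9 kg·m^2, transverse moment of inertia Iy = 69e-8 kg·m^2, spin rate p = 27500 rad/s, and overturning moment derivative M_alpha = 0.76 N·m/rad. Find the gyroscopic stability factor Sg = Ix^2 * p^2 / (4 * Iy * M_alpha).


Sg = Ix^2 * p^2 / (4 * Iy * M_alpha) = (62e-9)^2 * 27500^2 / (4 * 69e-8 * 0.76) = 1.386

1.386


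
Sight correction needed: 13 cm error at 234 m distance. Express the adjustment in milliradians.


1 mrad subtends 1 cm per 10 m of range, so adj = error_cm / (dist_m / 10) = 13 / (234/10) = 0.5556 mrad

0.5556 mrad


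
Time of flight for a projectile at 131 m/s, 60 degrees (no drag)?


T = 2*v0*sin(theta)/g = 2*131*sin(60°)/9.81 = 23.13 s

23.13 s


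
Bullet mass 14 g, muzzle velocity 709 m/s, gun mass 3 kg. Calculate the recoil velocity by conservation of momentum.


v_recoil = m_p * v_p / m_gun = 0.014 * 709 / 3 = 3.309 m/s

3.309 m/s


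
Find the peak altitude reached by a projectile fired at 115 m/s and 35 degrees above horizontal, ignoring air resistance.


H = (v0*sin(theta))^2 / (2g) = (115*sin(35°))^2 / (2*9.81) = 221.8 m

221.8 m


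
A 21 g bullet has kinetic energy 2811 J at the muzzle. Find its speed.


v = sqrt(2*E/m) = sqrt(2*2811/0.021) = 517.4 m/s

517.4 m/s


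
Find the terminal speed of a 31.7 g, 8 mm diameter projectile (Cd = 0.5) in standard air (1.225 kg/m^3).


A = pi*(d/2)^2 = pi*(8/2000)^2 = 5.02655e-05 m^2
vt = sqrt(2mg/(Cd*rho*A)) = sqrt(2*0.0317*9.81/(0.5 * 1.225 * 5.02655e-05)) = 142.1 m/s

142.1 m/s


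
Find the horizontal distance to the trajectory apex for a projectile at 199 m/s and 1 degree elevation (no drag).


R = v0^2*sin(2*theta)/g = 199^2*sin(2*1°)/9.81 = 140.882 m
apex_dist = R/2 = 140.882/2 = 70.44 m

70.44 m


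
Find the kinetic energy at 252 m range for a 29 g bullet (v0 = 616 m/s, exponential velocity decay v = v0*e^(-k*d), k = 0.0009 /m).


v = v0*exp(-k*d) = 616*exp(-0.0009*252) = 491.001 m/s
E = 0.5*m*v^2 = 0.5*0.029*491.001^2 = 3496 J

3496 J


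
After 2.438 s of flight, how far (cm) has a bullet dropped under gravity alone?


drop = 0.5*g*t^2 = 0.5*9.81*2.438^2 = 29.1546 m ≈ 2915 cm

2915 cm


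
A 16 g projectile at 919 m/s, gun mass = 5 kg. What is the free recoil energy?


v_r = m_p*v_p/m_gun = 0.016*919/5 = 2.9408 m/s, E_r = 0.5*m_gun*v_r^2 = 0.5*5*2.9408^2 = 21.62 J

21.62 J


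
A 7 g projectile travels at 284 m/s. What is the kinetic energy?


E = 0.5*m*v^2 = 0.5*0.007*284^2 = 282.3 J

282.3 J


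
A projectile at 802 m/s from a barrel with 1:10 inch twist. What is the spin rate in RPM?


twist_m = 10*0.0254 = 0.254 m
spin = v/twist = 802/0.254 = 3157.48 rev/s
RPM = spin*60 = 3157.48*60 ≈ 189449 RPM

189449 RPM


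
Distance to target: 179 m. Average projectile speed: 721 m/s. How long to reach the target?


t = d/v = 179/721 = 0.2483 s

0.2483 s


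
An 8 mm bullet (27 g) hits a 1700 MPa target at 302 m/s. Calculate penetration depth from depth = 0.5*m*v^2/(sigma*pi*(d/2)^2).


A = pi*(d/2)^2 = pi*(8/2)^2 = 50.2655 mm^2
E = 0.5*m*v^2 = 0.5*0.027*302^2 = 1231.25 J
depth = E/(sigma*A) = 1231.25 J / (1700 MPa * 50.2655 mm^2) = 1231.25/(1700 * 50.2655) m = 0.0144088 m ≈ 14.41 mm

14.41 mm


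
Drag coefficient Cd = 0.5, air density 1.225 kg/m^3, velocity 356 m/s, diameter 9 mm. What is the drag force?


A = pi*(d/2)^2 = pi*(9/2000)^2 = 6.36173e-05 m^2
Fd = 0.5*Cd*rho*A*v^2 = 0.5*0.5*1.225*6.36173e-05*356^2 = 2.469 N

2.469 N


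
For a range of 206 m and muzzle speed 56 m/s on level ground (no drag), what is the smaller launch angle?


sin(2*theta) = R*g/v0^2 = 206*9.81/56^2 = 0.644407, theta = arcsin(0.644407)/2 = 20.06°

20.06 degrees


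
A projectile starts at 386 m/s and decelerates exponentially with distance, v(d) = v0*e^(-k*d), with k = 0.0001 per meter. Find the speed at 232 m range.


v = v0*exp(-k*d) = 386*exp(-0.0001*232) = 377.1 m/s

377.1 m/s


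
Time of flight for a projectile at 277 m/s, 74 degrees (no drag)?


T = 2*v0*sin(theta)/g = 2*277*sin(74°)/9.81 = 54.29 s

54.29 s


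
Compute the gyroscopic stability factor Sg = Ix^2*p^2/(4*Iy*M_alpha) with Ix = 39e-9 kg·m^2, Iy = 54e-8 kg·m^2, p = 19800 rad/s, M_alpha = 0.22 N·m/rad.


Sg = Ix^2 * p^2 / (4 * Iy * M_alpha) = (39e-9)^2 * 19800^2 / (4 * 54e-8 * 0.22) = 1.255

1.255


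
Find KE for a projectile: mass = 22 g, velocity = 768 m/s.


E = 0.5*m*v^2 = 0.5*0.022*768^2 = 6488 J

6488 J


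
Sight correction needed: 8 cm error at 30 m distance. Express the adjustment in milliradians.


1 mrad subtends 1 cm per 10 m of range, so adj = error_cm / (dist_m / 10) = 8 / (30/10) = 2.667 mrad

2.667 mrad


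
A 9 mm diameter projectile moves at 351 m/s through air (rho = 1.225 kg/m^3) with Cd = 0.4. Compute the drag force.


A = pi*(d/2)^2 = pi*(9/2000)^2 = 6.36173e-05 m^2
Fd = 0.5*Cd*rho*A*v^2 = 0.5*0.4*1.225*6.36173e-05*351^2 = 1.92 N

1.92 N


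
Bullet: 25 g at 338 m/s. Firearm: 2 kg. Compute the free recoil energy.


v_r = m_p*v_p/m_gun = 0.025*338/2 = 4.225 m/s, E_r = 0.5*m_gun*v_r^2 = 0.5*2*4.225^2 = 17.85 J

17.85 J


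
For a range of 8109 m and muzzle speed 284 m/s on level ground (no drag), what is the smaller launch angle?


sin(2*theta) = R*g/v0^2 = 8109*9.81/284^2 = 0.986279, theta = arcsin(0.986279)/2 = 40.25°

40.25 degrees


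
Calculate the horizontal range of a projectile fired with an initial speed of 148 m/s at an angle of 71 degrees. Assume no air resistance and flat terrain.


R = v0^2 * sin(2*theta) / g = 148^2 * sin(2*71°) / 9.81 = 1375 m

1375 m


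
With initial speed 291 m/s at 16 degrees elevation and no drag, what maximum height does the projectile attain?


H = (v0*sin(theta))^2 / (2g) = (291*sin(16°))^2 / (2*9.81) = 327.9 m

327.9 m


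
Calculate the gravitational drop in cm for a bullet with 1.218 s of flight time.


drop = 0.5*g*t^2 = 0.5*9.81*1.218^2 = 7.27669 m ≈ 727.7 cm

727.7 cm


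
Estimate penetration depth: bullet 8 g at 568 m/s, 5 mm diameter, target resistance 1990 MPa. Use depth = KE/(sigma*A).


A = pi*(d/2)^2 = pi*(5/2)^2 = 19.635 mm^2
E = 0.5*m*v^2 = 0.5*0.008*568^2 = 1290.5 J
depth = E/(sigma*A) = 1290.5 J / (1990 MPa * 19.635 mm^2) = 1290.5/(1990 * 19.635) m = 0.0330273 m ≈ 33.03 mm

33.03 mm


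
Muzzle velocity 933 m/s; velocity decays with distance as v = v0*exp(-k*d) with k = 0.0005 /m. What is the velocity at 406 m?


v = v0*exp(-k*d) = 933*exp(-0.0005*406) = 761.6 m/s

761.6 m/s


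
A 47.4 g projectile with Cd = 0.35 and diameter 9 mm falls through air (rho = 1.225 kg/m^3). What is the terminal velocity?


A = pi*(d/2)^2 = pi*(9/2000)^2 = 6.36173e-05 m^2
vt = sqrt(2mg/(Cd*rho*A)) = sqrt(2*0.0474*9.81/(0.35 * 1.225 * 6.36173e-05)) = 184.6 m/s

184.6 m/s


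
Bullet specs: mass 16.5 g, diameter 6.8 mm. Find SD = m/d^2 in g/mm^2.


SD = m/d^2 = 16.5/6.8^2 = 0.3568 g/mm^2

0.3568 g/mm^2


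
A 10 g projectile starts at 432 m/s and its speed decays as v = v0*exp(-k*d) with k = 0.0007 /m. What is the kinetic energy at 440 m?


v = v0*exp(-k*d) = 432*exp(-0.0007*440) = 317.483 m/s
E = 0.5*m*v^2 = 0.5*0.01*317.483^2 = 504 J

504 J


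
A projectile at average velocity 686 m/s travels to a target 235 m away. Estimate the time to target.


t = d/v = 235/686 = 0.3426 s

0.3426 s


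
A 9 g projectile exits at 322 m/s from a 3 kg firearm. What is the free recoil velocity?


v_recoil = m_p * v_p / m_gun = 0.009 * 322 / 3 = 0.966 m/s

0.966 m/s


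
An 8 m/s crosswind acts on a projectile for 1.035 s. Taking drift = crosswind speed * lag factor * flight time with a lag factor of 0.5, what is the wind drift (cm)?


drift = v_wind * lag * t = 8 * 0.5 * 1.035 = 4.14 m ≈ 414 cm

414 cm


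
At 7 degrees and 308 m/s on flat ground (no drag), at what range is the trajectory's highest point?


R = v0^2*sin(2*theta)/g = 308^2*sin(2*7°)/9.81 = 2339.42 m
apex_dist = R/2 = 2339.42/2 = 1170 m

1170 m


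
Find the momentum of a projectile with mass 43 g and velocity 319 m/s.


p = m*v = 0.043*319 = 13.72 kg·m/s

13.72 kg·m/s


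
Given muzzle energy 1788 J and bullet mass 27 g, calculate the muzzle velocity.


v = sqrt(2*E/m) = sqrt(2*1788/0.027) = 363.9 m/s

363.9 m/s


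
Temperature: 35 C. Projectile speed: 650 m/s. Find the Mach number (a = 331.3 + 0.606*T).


a = 331.3 + 0.606*(35) = 352.51 m/s
M = v/a = 650/352.51 = 1.844

1.844


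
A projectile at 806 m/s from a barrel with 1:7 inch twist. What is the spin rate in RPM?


twist_m = 7*0.0254 = 0.1778 m
spin = v/twist = 806/0.1778 = 4533.183 rev/s
RPM = spin*60 = 4533.183*60 ≈ 271991 RPM

271991 RPM


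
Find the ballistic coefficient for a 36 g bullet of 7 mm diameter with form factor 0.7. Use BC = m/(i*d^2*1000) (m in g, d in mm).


BC = m/(i*d^2*1000) = 36/(0.7 * 7^2 * 1000) = 0.00105

0.00105


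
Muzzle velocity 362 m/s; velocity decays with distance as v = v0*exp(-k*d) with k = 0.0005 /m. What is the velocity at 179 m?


v = v0*exp(-k*d) = 362*exp(-0.0005*179) = 331 m/s

331 m/s


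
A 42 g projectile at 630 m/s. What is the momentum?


p = m*v = 0.042*630 = 26.46 kg·m/s

26.46 kg·m/s


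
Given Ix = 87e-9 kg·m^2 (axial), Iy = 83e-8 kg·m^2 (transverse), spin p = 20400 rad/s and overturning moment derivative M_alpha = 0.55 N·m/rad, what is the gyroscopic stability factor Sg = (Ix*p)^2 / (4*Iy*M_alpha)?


Sg = Ix^2 * p^2 / (4 * Iy * M_alpha) = (87e-9)^2 * 20400^2 / (4 * 83e-8 * 0.55) = 1.725

1.725


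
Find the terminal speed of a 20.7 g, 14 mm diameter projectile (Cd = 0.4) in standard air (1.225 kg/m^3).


A = pi*(d/2)^2 = pi*(14/2000)^2 = 1.53938e-04 m^2
vt = sqrt(2mg/(Cd*rho*A)) = sqrt(2*0.0207*9.81/(0.4 * 1.225 * 1.53938e-04)) = 73.38 m/s

73.38 m/s


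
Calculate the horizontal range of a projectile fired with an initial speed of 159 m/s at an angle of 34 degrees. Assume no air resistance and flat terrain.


R = v0^2 * sin(2*theta) / g = 159^2 * sin(2*34°) / 9.81 = 2389 m

2389 m


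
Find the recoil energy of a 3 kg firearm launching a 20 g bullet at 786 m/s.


v_r = m_p*v_p/m_gun = 0.02*786/3 = 5.24 m/s, E_r = 0.5*m_gun*v_r^2 = 0.5*3*5.24^2 = 41.19 J

41.19 J


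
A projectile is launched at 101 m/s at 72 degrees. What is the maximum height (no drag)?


H = (v0*sin(theta))^2 / (2g) = (101*sin(72°))^2 / (2*9.81) = 470.3 m

470.3 m


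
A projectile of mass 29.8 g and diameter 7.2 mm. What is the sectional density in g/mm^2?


SD = m/d^2 = 29.8/7.2^2 = 0.5748 g/mm^2

0.5748 g/mm^2


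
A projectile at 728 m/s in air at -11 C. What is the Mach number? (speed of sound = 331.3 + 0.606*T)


a = 331.3 + 0.606*(-11) = 324.634 m/s
M = v/a = 728/324.634 = 2.243

2.243


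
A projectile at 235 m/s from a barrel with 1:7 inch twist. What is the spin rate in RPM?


twist_m = 7*0.0254 = 0.1778 m
spin = v/twist = 235/0.1778 = 1321.71 rev/s
RPM = spin*60 = 1321.71*60 ≈ 79303 RPM

79303 RPM


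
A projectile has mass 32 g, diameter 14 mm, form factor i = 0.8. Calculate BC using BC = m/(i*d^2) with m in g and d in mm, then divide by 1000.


BC = m/(i*d^2*1000) = 32/(0.8 * 14^2 * 1000) = 0.0002041

0.0002041


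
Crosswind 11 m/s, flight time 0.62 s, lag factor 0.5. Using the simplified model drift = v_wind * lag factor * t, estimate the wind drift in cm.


drift = v_wind * lag * t = 11 * 0.5 * 0.62 = 3.41 m ≈ 341 cm

341 cm


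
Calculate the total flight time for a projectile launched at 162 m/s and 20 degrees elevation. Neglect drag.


T = 2*v0*sin(theta)/g = 2*162*sin(20°)/9.81 = 11.3 s

11.3 s


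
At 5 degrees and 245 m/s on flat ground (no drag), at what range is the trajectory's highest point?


R = v0^2*sin(2*theta)/g = 245^2*sin(2*5°)/9.81 = 1062.51 m
apex_dist = R/2 = 1062.51/2 = 531.3 m

531.3 m


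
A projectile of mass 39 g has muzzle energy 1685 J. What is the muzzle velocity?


v = sqrt(2*E/m) = sqrt(2*1685/0.039) = 294 m/s

294 m/s


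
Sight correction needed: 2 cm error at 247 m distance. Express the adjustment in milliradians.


1 mrad subtends 1 cm per 10 m of range, so adj = error_cm / (dist_m / 10) = 2 / (247/10) = 0.08097 mrad

0.08097 mrad


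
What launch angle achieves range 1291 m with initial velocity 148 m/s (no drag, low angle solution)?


sin(2*theta) = R*g/v0^2 = 1291*9.81/148^2 = 0.578192, theta = arcsin(0.578192)/2 = 17.66°

17.66 degrees


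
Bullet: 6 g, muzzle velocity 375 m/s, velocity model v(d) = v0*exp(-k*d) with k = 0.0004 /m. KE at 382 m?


v = v0*exp(-k*d) = 375*exp(-0.0004*382) = 321.863 m/s
E = 0.5*m*v^2 = 0.5*0.006*321.863^2 = 310.8 J

310.8 J


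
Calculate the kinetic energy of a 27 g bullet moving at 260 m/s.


E = 0.5*m*v^2 = 0.5*0.027*260^2 = 912.6 J

912.6 J


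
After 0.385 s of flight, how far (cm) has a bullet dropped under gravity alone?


drop = 0.5*g*t^2 = 0.5*9.81*0.385^2 = 0.727044 m ≈ 72.7 cm

72.7 cm


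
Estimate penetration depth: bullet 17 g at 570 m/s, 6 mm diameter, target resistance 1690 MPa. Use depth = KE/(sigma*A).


A = pi*(d/2)^2 = pi*(6/2)^2 = 28.2743 mm^2
E = 0.5*m*v^2 = 0.5*0.017*570^2 = 2761.65 J
depth = E/(sigma*A) = 2761.65 J / (1690 MPa * 28.2743 mm^2) = 2761.65/(1690 * 28.2743) m = 0.0577949 m ≈ 57.79 mm

57.79 mm


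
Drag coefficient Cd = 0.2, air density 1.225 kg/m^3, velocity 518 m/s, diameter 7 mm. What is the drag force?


A = pi*(d/2)^2 = pi*(7/2000)^2 = 3.84845e-05 m^2
Fd = 0.5*Cd*rho*A*v^2 = 0.5*0.2*1.225*3.84845e-05*518^2 = 1.265 N

1.265 N


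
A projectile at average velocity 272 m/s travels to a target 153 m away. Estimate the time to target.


t = d/v = 153/272 = 0.5625 s

0.5625 s


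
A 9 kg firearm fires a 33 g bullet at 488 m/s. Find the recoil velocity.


v_recoil = m_p * v_p / m_gun = 0.033 * 488 / 9 = 1.789 m/s

1.789 m/s


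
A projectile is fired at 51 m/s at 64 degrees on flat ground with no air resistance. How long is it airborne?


T = 2*v0*sin(theta)/g = 2*51*sin(64°)/9.81 = 9.345 s

9.345 s


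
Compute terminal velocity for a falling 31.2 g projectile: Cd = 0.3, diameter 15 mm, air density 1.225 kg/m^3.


A = pi*(d/2)^2 = pi*(15/2000)^2 = 1.76715e-04 m^2
vt = sqrt(2mg/(Cd*rho*A)) = sqrt(2*0.0312*9.81/(0.3 * 1.225 * 1.76715e-04)) = 97.09 m/s

97.09 m/s


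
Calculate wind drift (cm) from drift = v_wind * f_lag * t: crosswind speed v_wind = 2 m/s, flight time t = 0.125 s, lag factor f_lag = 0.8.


drift = v_wind * lag * t = 2 * 0.8 * 0.125 = 0.2 m ≈ 20 cm

20 cm


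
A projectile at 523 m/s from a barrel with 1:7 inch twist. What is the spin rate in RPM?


twist_m = 7*0.0254 = 0.1778 m
spin = v/twist = 523/0.1778 = 2941.507 rev/s
RPM = spin*60 = 2941.507*60 ≈ 176490 RPM

176490 RPM


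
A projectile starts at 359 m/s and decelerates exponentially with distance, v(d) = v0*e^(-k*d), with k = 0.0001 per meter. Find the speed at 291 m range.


v = v0*exp(-k*d) = 359*exp(-0.0001*291) = 348.7 m/s

348.7 m/s


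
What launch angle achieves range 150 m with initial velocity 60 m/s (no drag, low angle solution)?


sin(2*theta) = R*g/v0^2 = 150*9.81/60^2 = 0.40875, theta = arcsin(0.40875)/2 = 12.06°

12.06 degrees


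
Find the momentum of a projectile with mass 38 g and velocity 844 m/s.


p = m*v = 0.038*844 = 32.07 kg·m/s

32.07 kg·m/s


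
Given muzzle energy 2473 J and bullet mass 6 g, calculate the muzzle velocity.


v = sqrt(2*E/m) = sqrt(2*2473/0.006) = 907.9 m/s

907.9 m/s


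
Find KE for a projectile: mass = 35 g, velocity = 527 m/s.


E = 0.5*m*v^2 = 0.5*0.035*527^2 = 4860 J

4860 J


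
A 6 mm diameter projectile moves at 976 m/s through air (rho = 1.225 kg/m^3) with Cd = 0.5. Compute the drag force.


A = pi*(d/2)^2 = pi*(6/2000)^2 = 2.82743e-05 m^2
Fd = 0.5*Cd*rho*A*v^2 = 0.5*0.5*1.225*2.82743e-05*976^2 = 8.248 N

8.248 N


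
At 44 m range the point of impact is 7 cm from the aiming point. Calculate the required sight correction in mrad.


1 mrad subtends 1 cm per 10 m of range, so adj = error_cm / (dist_m / 10) = 7 / (44/10) = 1.591 mrad

1.591 mrad


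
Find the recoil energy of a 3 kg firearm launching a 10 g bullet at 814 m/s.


v_r = m_p*v_p/m_gun = 0.01*814/3 = 2.71333 m/s, E_r = 0.5*m_gun*v_r^2 = 0.5*3*2.71333^2 = 11.04 J

11.04 J


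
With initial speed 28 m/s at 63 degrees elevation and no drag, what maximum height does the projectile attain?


H = (v0*sin(theta))^2 / (2g) = (28*sin(63°))^2 / (2*9.81) = 31.72 m

31.72 m


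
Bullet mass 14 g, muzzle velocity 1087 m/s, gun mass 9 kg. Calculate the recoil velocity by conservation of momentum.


v_recoil = m_p * v_p / m_gun = 0.014 * 1087 / 9 = 1.691 m/s

1.691 m/s


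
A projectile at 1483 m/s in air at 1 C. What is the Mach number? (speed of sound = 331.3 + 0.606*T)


a = 331.3 + 0.606*(1) = 331.906 m/s
M = v/a = 1483/331.906 = 4.468

4.468


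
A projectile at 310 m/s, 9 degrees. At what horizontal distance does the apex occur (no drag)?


R = v0^2*sin(2*theta)/g = 310^2*sin(2*9°)/9.81 = 3027.17 m
apex_dist = R/2 = 3027.17/2 = 1514 m

1514 m


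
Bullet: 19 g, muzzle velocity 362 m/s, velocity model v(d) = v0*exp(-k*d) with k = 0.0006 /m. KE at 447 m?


v = v0*exp(-k*d) = 362*exp(-0.0006*447) = 276.841 m/s
E = 0.5*m*v^2 = 0.5*0.019*276.841^2 = 728.1 J

728.1 J


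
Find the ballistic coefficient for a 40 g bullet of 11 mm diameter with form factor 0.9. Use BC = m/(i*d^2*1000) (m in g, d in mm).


BC = m/(i*d^2*1000) = 40/(0.9 * 11^2 * 1000) = 0.0003673

0.0003673


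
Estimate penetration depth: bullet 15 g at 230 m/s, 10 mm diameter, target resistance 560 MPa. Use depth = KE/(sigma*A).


A = pi*(d/2)^2 = pi*(10/2)^2 = 78.5398 mm^2
E = 0.5*m*v^2 = 0.5*0.015*230^2 = 396.75 J
depth = E/(sigma*A) = 396.75 J / (560 MPa * 78.5398 mm^2) = 396.75/(560 * 78.5398) m = 0.00902067 m ≈ 9.021 mm

9.021 mm


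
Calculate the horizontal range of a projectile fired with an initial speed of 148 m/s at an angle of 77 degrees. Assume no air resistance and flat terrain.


R = v0^2 * sin(2*theta) / g = 148^2 * sin(2*77°) / 9.81 = 978.8 m

978.8 m


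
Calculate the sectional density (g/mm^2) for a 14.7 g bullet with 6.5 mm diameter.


SD = m/d^2 = 14.7/6.5^2 = 0.3479 g/mm^2

0.3479 g/mm^2


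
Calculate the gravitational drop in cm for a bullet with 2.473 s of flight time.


drop = 0.5*g*t^2 = 0.5*9.81*2.473^2 = 29.9977 m ≈ 3000 cm

3000 cm


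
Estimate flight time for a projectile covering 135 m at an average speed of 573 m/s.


t = d/v = 135/573 = 0.2356 s

0.2356 s


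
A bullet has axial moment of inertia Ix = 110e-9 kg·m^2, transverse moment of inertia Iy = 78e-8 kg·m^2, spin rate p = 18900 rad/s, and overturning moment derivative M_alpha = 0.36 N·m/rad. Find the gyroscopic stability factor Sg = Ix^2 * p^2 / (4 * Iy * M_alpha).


Sg = Ix^2 * p^2 / (4 * Iy * M_alpha) = (110e-9)^2 * 18900^2 / (4 * 78e-8 * 0.36) = 3.848

3.848


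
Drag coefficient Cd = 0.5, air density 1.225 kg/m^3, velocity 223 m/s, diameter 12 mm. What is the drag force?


A = pi*(d/2)^2 = pi*(12/2000)^2 = 1.13097e-04 m^2
Fd = 0.5*Cd*rho*A*v^2 = 0.5*0.5*1.225*1.13097e-04*223^2 = 1.722 N

1.722 N


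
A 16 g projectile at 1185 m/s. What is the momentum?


p = m*v = 0.016*1185 = 18.96 kg·m/s

18.96 kg·m/s


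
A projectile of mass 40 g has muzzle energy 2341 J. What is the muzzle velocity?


v = sqrt(2*E/m) = sqrt(2*2341/0.04) = 342.1 m/s

342.1 m/s


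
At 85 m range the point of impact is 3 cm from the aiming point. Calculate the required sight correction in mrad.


1 mrad subtends 1 cm per 10 m of range, so adj = error_cm / (dist_m / 10) = 3 / (85/10) = 0.3529 mrad

0.3529 mrad


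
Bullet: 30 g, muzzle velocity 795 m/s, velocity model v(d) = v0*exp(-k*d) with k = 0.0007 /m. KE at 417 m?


v = v0*exp(-k*d) = 795*exp(-0.0007*417) = 593.74 m/s
E = 0.5*m*v^2 = 0.5*0.03*593.74^2 = 5288 J

5288 J


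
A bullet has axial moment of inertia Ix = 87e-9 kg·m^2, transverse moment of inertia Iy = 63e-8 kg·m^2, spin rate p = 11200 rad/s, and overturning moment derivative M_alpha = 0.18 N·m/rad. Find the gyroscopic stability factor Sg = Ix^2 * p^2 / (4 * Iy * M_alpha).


Sg = Ix^2 * p^2 / (4 * Iy * M_alpha) = (87e-9)^2 * 11200^2 / (4 * 63e-8 * 0.18) = 2.093

2.093


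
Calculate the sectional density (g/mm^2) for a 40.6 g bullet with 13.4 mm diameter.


SD = m/d^2 = 40.6/13.4^2 = 0.2261 g/mm^2

0.2261 g/mm^2


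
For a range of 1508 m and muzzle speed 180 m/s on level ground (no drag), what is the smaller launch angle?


sin(2*theta) = R*g/v0^2 = 1508*9.81/180^2 = 0.456589, theta = arcsin(0.456589)/2 = 13.58°

13.58 degrees


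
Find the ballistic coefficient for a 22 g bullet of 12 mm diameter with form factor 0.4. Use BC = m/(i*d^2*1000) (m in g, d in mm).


BC = m/(i*d^2*1000) = 22/(0.4 * 12^2 * 1000) = 0.0003819

0.0003819


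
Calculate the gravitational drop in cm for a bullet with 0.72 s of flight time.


drop = 0.5*g*t^2 = 0.5*9.81*0.72^2 = 2.54275 m ≈ 254.3 cm

254.3 cm


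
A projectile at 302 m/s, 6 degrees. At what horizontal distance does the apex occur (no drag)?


R = v0^2*sin(2*theta)/g = 302^2*sin(2*6°)/9.81 = 1932.96 m
apex_dist = R/2 = 1932.96/2 = 966.5 m

966.5 m


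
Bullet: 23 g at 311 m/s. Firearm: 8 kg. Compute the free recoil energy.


v_r = m_p*v_p/m_gun = 0.023*311/8 = 0.894125 m/s, E_r = 0.5*m_gun*v_r^2 = 0.5*8*0.894125^2 = 3.198 J

3.198 J


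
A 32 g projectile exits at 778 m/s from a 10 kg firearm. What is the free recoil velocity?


v_recoil = m_p * v_p / m_gun = 0.032 * 778 / 10 = 2.49 m/s

2.49 m/s


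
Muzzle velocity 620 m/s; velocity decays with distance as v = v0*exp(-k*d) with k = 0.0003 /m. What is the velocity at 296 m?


v = v0*exp(-k*d) = 620*exp(-0.0003*296) = 567.3 m/s

567.3 m/s


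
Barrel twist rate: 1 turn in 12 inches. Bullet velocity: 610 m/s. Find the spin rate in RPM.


twist_m = 12*0.0254 = 0.3048 m
spin = v/twist = 610/0.3048 = 2001.312 rev/s
RPM = spin*60 = 2001.312*60 ≈ 120079 RPM

120079 RPM


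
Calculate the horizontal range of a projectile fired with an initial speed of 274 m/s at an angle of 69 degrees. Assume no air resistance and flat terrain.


R = v0^2 * sin(2*theta) / g = 274^2 * sin(2*69°) / 9.81 = 5121 m

5121 m


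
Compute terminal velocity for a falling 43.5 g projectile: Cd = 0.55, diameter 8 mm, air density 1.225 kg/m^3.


A = pi*(d/2)^2 = pi*(8/2000)^2 = 5.02655e-05 m^2
vt = sqrt(2mg/(Cd*rho*A)) = sqrt(2*0.0435*9.81/(0.55 * 1.225 * 5.02655e-05)) = 158.7 m/s

158.7 m/s


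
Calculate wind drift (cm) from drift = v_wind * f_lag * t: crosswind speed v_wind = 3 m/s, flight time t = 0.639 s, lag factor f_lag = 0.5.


drift = v_wind * lag * t = 3 * 0.5 * 0.639 = 0.9585 m ≈ 95.85 cm

95.85 cm


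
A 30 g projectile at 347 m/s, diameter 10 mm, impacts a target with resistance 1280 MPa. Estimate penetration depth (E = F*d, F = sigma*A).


A = pi*(d/2)^2 = pi*(10/2)^2 = 78.5398 mm^2
E = 0.5*m*v^2 = 0.5*0.03*347^2 = 1806.13 J
depth = E/(sigma*A) = 1806.13 J / (1280 MPa * 78.5398 mm^2) = 1806.13/(1280 * 78.5398) m = 0.017966 m ≈ 17.97 mm

17.97 mm


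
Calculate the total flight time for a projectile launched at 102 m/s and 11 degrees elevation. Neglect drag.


T = 2*v0*sin(theta)/g = 2*102*sin(11°)/9.81 = 3.968 s

3.968 s


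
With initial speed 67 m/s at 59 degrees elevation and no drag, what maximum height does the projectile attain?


H = (v0*sin(theta))^2 / (2g) = (67*sin(59°))^2 / (2*9.81) = 168.1 m

168.1 m


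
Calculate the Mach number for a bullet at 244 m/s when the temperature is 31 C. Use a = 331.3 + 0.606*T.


a = 331.3 + 0.606*(31) = 350.086 m/s
M = v/a = 244/350.086 = 0.697

0.697


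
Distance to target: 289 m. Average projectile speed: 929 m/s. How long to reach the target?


t = d/v = 289/929 = 0.3111 s

0.3111 s


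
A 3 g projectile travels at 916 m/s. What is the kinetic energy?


E = 0.5*m*v^2 = 0.5*0.003*916^2 = 1259 J

1259 J


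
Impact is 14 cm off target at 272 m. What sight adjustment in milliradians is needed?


1 mrad subtends 1 cm per 10 m of range, so adj = error_cm / (dist_m / 10) = 14 / (272/10) = 0.5147 mrad

0.5147 mrad


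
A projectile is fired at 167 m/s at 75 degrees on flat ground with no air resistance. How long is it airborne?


T = 2*v0*sin(theta)/g = 2*167*sin(75°)/9.81 = 32.89 s

32.89 s


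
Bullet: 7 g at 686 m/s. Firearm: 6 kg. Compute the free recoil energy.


v_r = m_p*v_p/m_gun = 0.007*686/6 = 0.800333 m/s, E_r = 0.5*m_gun*v_r^2 = 0.5*6*0.800333^2 = 1.922 J

1.922 J


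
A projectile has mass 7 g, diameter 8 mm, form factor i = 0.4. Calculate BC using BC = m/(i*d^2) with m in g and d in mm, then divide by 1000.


BC = m/(i*d^2*1000) = 7/(0.4 * 8^2 * 1000) = 0.0002734

0.0002734


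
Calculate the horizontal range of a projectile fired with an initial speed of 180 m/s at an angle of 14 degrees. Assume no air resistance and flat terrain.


R = v0^2 * sin(2*theta) / g = 180^2 * sin(2*14°) / 9.81 = 1551 m

1551 m


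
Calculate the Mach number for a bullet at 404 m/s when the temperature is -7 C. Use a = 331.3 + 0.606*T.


a = 331.3 + 0.606*(-7) = 327.058 m/s
M = v/a = 404/327.058 = 1.235

1.235


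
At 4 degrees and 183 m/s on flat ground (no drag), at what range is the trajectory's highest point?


R = v0^2*sin(2*theta)/g = 183^2*sin(2*4°)/9.81 = 475.104 m
apex_dist = R/2 = 475.104/2 = 237.6 m

237.6 m


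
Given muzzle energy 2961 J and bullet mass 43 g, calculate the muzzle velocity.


v = sqrt(2*E/m) = sqrt(2*2961/0.043) = 371.1 m/s

371.1 m/s


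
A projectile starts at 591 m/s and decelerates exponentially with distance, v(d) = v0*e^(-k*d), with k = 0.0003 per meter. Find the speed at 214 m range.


v = v0*exp(-k*d) = 591*exp(-0.0003*214) = 554.3 m/s

554.3 m/s


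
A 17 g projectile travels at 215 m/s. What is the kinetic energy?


E = 0.5*m*v^2 = 0.5*0.017*215^2 = 392.9 J

392.9 J


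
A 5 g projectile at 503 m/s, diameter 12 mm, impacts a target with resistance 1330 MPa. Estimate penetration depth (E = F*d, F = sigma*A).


A = pi*(d/2)^2 = pi*(12/2)^2 = 113.097 mm^2
E = 0.5*m*v^2 = 0.5*0.005*503^2 = 632.523 J
depth = E/(sigma*A) = 632.523 J / (1330 MPa * 113.097 mm^2) = 632.523/(1330 * 113.097) m = 0.00420506 m ≈ 4.205 mm

4.205 mm


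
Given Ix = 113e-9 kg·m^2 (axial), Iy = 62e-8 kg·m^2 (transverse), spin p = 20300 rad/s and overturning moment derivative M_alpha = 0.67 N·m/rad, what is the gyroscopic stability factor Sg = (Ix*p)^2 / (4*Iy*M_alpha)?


Sg = Ix^2 * p^2 / (4 * Iy * M_alpha) = (113e-9)^2 * 20300^2 / (4 * 62e-8 * 0.67) = 3.167

3.167


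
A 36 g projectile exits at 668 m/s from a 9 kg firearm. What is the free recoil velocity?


v_recoil = m_p * v_p / m_gun = 0.036 * 668 / 9 = 2.672 m/s

2.672 m/s


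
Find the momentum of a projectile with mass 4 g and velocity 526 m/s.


p = m*v = 0.004*526 = 2.104 kg·m/s

2.104 kg·m/s


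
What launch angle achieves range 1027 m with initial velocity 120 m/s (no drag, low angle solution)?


sin(2*theta) = R*g/v0^2 = 1027*9.81/120^2 = 0.699644, theta = arcsin(0.699644)/2 = 22.2°

22.2 degrees


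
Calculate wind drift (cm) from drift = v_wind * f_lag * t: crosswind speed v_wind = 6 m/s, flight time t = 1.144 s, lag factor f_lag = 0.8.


drift = v_wind * lag * t = 6 * 0.8 * 1.144 = 5.4912 m ≈ 549.1 cm

549.1 cm


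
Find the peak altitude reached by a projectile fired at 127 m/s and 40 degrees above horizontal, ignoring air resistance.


H = (v0*sin(theta))^2 / (2g) = (127*sin(40°))^2 / (2*9.81) = 339.7 m

339.7 m
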